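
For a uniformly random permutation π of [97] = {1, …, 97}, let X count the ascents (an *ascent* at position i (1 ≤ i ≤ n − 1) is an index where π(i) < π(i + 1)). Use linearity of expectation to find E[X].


Write X = Σ X_I over i = 1, …, 96, with X_I the indicator of one ascent.
There are 96 indicators.
For each fixed i, the pair (π(i), π(i+1)) is a uniformly random ordered pair of distinct values from {1, …, 97}; by symmetry P[π(i) < π(i+1)] = 1/2.
By linearity: E[X] = 96 · (1/2) = (97 − 1) · (1/2) = 48 ≈ 48.00000.

E[X] = 48 = 48.00000.


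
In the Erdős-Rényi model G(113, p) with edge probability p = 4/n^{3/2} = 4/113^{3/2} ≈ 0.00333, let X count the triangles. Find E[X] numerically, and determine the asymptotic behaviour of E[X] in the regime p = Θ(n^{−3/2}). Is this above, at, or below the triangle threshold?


Number of potential triangles: C(113, 3) = 234136.
Each occurs with probability p³ ≈ (0.00333)³ ≈ 3.69256e-08.
By linearity: E[X] = C(113, 3)·p³ ≈ 234136 · 3.69256e-08 ≈ 0.009.
Since α = 3/2 > 1, p = c/n^{3/2} = o(1/n) is below the triangle threshold p ~ 1/n. Asymptotically E[X] ~ (c³/6)·n^{3(1−α)} = (4³/6)·n^{-1.5} → 0, so by Markov's inequality G has no triangles w.h.p.

E[X] ≈ 0.009; in regime p = Θ(1/n^{3/2}) E[X] tends to 0 (below the triangle threshold p ~ 1/n).


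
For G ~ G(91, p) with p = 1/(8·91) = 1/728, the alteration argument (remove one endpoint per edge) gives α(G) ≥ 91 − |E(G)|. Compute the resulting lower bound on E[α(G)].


E[|E(G)|] = C(91, 2)·p = 4095 · (1/728) = 45/8.
E[α(G)] ≥ n − E[|E(G)|] = 91 − 45/8 = 683/8.
Numerically: ≈ 85.3750.
(This is only a lower bound; the true E[α(G)] may be larger.)

E[α(G)] ≥ 683/8 ≈ 85.3750.


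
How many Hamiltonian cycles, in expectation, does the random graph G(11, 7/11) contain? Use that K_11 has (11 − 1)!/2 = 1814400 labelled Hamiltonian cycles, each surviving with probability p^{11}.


K_11 has (11 − 1)!/2 = 1814400 labelled Hamiltonian cycles.
For each such Hamiltonian cycle H, let X_H = 1 if all 11 edges of H are present in G. Then P[X_H = 1] = p^{11} = (7/11)^{11} = 1977326743/285311670611.
Summing the indicators: E[X] = Σ_H E[X_H] = 1814400 · p^{11} = 1814400 · 1977326743/285311670611 = 3587661642499200/285311670611.
Numerically: E[X] ≈ 12575.

E[X] = 1814400 · (7/11)^{11} = 3587661642499200/285311670611 ≈ 12575.


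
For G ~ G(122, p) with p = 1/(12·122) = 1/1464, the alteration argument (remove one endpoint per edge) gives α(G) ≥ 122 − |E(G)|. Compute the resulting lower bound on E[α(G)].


E[|E(G)|] = C(122, 2)·p = 7381 · (1/1464) = 121/24.
E[α(G)] ≥ n − E[|E(G)|] = 122 − 121/24 = 2807/24.
Numerically: ≈ 116.958333.
(This is only a lower bound; the true E[α(G)] may be larger.)

E[α(G)] ≥ 2807/24 ≈ 116.958333.


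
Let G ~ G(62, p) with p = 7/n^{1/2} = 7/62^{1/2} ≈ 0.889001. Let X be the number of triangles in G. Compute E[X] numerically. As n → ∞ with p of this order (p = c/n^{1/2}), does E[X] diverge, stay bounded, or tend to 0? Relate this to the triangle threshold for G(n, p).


Number of potential triangles: C(62, 3) = 37820.
Each occurs with probability p³ ≈ (0.889001)³ ≈ 7.02597477e-01.
By linearity: E[X] = C(62, 3)·p³ ≈ 37820 · 7.02597477e-01 ≈ 26572.236572.
Since α = 1/2 < 1, p = c/n^{1/2} ≫ 1/n is above the triangle threshold p ~ 1/n. Asymptotically E[X] ~ (c³/6)·n^{3(1−α)} = (7³/6)·n^{1.5} → ∞; triangles are abundant w.h.p.

E[X] ≈ 26572.236572; in regime p = Θ(1/n^{1/2}) E[X] diverges (above the triangle threshold p ~ 1/n).


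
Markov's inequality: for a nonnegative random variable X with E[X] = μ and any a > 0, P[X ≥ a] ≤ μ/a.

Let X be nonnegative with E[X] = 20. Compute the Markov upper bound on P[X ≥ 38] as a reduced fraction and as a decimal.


μ = E[X] = 20, a = 38.
Markov: P[X ≥ 38] ≤ μ/a = (20)/38 = 10/19.
Numerically: ≈ 0.526.
(Since a = 38 > μ = 20.000, the bound 10/19 is < 1 and informative.)

P[X ≥ 38] ≤ 10/19 ≈ 0.526.


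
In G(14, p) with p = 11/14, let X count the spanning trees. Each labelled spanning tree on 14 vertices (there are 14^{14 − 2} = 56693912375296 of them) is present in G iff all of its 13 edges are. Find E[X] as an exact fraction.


K_14 has 14^{14 − 2} = 56693912375296 labelled spanning trees.
For each such spanning tree H, let X_H = 1 if all 13 edges of H are present in G. Then P[X_H = 1] = p^{13} = (11/14)^{13} = 34522712143931/793714773254144.
By linearity of expectation: E[X] = Σ_H E[X_H] = 56693912375296 · p^{13} = 56693912375296 · 34522712143931/793714773254144 = 34522712143931/14.
Numerically: E[X] ≈ 2.46591e+12.

E[X] = 56693912375296 · (11/14)^{13} = 34522712143931/14 ≈ 2.46591e+12.


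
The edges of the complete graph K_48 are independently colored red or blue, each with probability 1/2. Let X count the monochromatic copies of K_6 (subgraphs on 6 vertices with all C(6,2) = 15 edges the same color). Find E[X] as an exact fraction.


Let X = Σ_S X_S over the C(48, 6) = 12271512 subsets S of size 6, where X_S = 1 if the K_6 on S is monochromatic.
For a fixed S, the K_6 on S has C(6, 2) = 15 edges. P[all 15 edges red] = (1/2)^15, and likewise for blue, so P[monochromatic] = 2·(1/2)^15 = 2^{1 − 15} = 1/16384.
By linearity of expectation: E[X] = C(48, 6) · 2^{1 − 15} = 12271512 · 1/16384 = 1533939/2048.
Numerically: E[X] ≈ 748.9937.

E[X] = C(48,6)·2^(1−C(6,2)) = 1533939/2048 ≈ 748.9937.


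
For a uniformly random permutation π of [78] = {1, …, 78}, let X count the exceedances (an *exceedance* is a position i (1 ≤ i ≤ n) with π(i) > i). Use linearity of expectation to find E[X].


Write X = Σ_{i=1}^{78} X_i, where X_i = 1_{π(i) > i}.
For each fixed i, π(i) is uniform over {1, …, 78} (marginal of a uniform permutation), so P[π(i) > i] = (n − i)/n. Summing: Σ_{i=1}^{78} (n − i)/n = (0 + 1 + … + 77)/78 = 78(78 − 1)/(2·78) = (78 − 1)/2.
Hence E[X] = Σ_{i=1}^{78} (78 − i)/78 = 77/2 ≈ 38.50000.

E[X] = 77/2 = 38.50000.


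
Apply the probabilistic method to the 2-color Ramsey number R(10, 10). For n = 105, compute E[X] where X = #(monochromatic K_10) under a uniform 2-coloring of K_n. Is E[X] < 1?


E[X] = C(105, 10) · 2^{1 − 45} = 28848458598960 · 2^{−44} = 28848458598960/17592186044416.
As a reduced fraction: E[X] = 1803028662435/1099511627776 ≈ 1.6398450.
Is E[X] < 1? NO.
Since E[X] ≥ 1, the first-moment bound is inconclusive at n = 105; it does NOT by itself certify R(10, 10) > 105.

E[X] = 1803028662435/1099511627776 ≈ 1.6398450; E[X] ≥ 1; first-moment method inconclusive here.


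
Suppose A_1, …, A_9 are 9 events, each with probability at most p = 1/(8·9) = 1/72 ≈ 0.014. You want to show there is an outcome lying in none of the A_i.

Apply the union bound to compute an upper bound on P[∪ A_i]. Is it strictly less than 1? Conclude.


Union bound: P[∪_{i=1}^{9} A_i] ≤ Σ_i P[A_i] ≤ 9·p = 9·(1/72) = 1/8.
Numerically: 1/8 ≈ 0.125.
Is 1/8 < 1? YES.
Since P[∪ A_i] ≤ 1/8 < 1, the complement has P[∩ A_i^c] ≥ 1 − 1/8 = 7/8 > 0, so some outcome avoids every A_i.

9·p = 1/8 ≈ 0.125; existence CERTIFIED by the union bound.


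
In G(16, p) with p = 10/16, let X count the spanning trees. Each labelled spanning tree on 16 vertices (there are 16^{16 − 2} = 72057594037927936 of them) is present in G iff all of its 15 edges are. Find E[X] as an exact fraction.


K_16 has 16^{16 − 2} = 72057594037927936 labelled spanning trees.
For each such spanning tree H, let X_H = 1 if all 15 edges of H are present in G. Then P[X_H = 1] = p^{15} = (5/8)^{15} = 30517578125/35184372088832.
By linearity of expectation: E[X] = Σ_H E[X_H] = 72057594037927936 · p^{15} = 72057594037927936 · 30517578125/35184372088832 = 62500000000000.
Numerically: E[X] ≈ 6.25e+13.

E[X] = 72057594037927936 · (5/8)^{15} = 62500000000000 ≈ 6.25e+13.


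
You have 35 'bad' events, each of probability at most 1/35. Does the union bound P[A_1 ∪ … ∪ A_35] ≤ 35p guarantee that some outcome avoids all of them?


Union bound: P[∪_{i=1}^{35} A_i] ≤ Σ_i P[A_i] ≤ 35·p = 35·(1/35) = 1.
Numerically: 1 ≈ 1.000.
Is 1 < 1? NO.
Since the bound 1 is ≥ 1, the union bound is uninformative here; it does NOT by itself certify existence.

35·p = 1 ≈ 1.000; existence NOT certified by the union bound.


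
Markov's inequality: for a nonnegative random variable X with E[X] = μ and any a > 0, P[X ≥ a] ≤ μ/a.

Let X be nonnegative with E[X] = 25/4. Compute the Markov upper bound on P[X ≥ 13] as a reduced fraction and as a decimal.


μ = E[X] = 25/4, a = 13.
Markov: P[X ≥ 13] ≤ μ/a = (25/4)/13 = 25/52.
Numerically: ≈ 0.480769.
(Since a = 13 > μ = 6.250000, the bound 25/52 is < 1 and informative.)

P[X ≥ 13] ≤ 25/52 ≈ 0.480769.


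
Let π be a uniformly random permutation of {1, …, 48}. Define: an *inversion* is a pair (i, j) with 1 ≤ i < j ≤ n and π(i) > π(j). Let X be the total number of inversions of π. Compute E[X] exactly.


Write X = Σ X_I over the C(48, 2) = 1128 pairs i < j, with X_I the indicator of one inversion.
There are 1128 indicators.
For each fixed pair i < j, the values π(i) and π(j) are two distinct elements of {1, …, 48} in uniformly random order; by symmetry P[π(i) > π(j)] = 1/2.
By linearity: E[X] = 1128 · (1/2) = C(48, 2) · (1/2) = 1128/2 = 564 ≈ 564.000.

E[X] = 564 = 564.000.


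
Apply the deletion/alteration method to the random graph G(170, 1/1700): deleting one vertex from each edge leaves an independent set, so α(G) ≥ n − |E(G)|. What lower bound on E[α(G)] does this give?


E[|E(G)|] = C(170, 2)·p = 14365 · (1/1700) = 169/20.
E[α(G)] ≥ n − E[|E(G)|] = 170 − 169/20 = 3231/20.
Numerically: ≈ 161.5500.
(This is only a lower bound; the true E[α(G)] may be larger.)

E[α(G)] ≥ 3231/20 ≈ 161.5500.


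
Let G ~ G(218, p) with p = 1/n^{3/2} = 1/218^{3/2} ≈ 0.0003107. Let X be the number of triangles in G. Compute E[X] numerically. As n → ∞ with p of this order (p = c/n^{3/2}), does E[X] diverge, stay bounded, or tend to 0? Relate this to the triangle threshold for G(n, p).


Number of potential triangles: C(218, 3) = 1703016.
Each occurs with probability p³ ≈ (0.0003107)³ ≈ 2.998788e-11.
By linearity: E[X] = C(218, 3)·p³ ≈ 1703016 · 2.998788e-11 ≈ 0.0001.
Since α = 3/2 > 1, p = c/n^{3/2} = o(1/n) is below the triangle threshold p ~ 1/n. Asymptotically E[X] ~ (c³/6)·n^{3(1−α)} = (1³/6)·n^{-1.5} → 0, so by Markov's inequality G has no triangles w.h.p.

E[X] ≈ 0.0001; in regime p = Θ(1/n^{3/2}) E[X] tends to 0 (below the triangle threshold p ~ 1/n).


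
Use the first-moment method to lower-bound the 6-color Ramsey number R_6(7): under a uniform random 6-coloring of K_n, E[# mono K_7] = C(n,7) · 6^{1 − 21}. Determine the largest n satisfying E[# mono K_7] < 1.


We need C(n, 7) · 6^{1 − 21} < 1, i.e. C(n, 7) < 6^{21 − 1} = 3656158440062976.
Check values of n near the boundary:
  n = 564: C(564, 7) = 3469685994423792; 3469685994423792 < 3656158440062976? YES
  n = 565: C(565, 7) = 3513212521235560; 3513212521235560 < 3656158440062976? YES
  n = 566: C(566, 7) = 3557206237959440; 3557206237959440 < 3656158440062976? YES
  n = 567: C(567, 7) = 3601671315933933; 3601671315933933 < 3656158440062976? YES
  n = 568: C(568, 7) = 3646611956239704; 3646611956239704 < 3656158440062976? YES
  n = 569: C(569, 7) = 3692032389858348; 3692032389858348 < 3656158440062976? NO
  n = 570: C(570, 7) = 3737936877831720; 3737936877831720 < 3656158440062976? NO
  n = 571: C(571, 7) = 3784329711421830; 3784329711421830 < 3656158440062976? NO
The largest n with C(n, 7) < 3656158440062976 is n = 568 (where E[X] = 16882462760369/16926659444736 ≈ 0.997). Hence R_6(7) > 568, i.e. R_6(7) ≥ 569.

Largest n = 568; hence R_6(7) > 568.


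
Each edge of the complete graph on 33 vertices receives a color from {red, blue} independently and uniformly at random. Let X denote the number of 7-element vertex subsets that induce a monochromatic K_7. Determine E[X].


Let X = Σ_S X_S over the C(33, 7) = 4272048 subsets S of size 7, where X_S = 1 if the K_7 on S is monochromatic.
For a fixed S, the K_7 on S has C(7, 2) = 21 edges. P[all 21 edges red] = (1/2)^21, and likewise for blue, so P[monochromatic] = 2·(1/2)^21 = 2^{1 − 21} = 1/1048576.
Summing: E[X] = C(33, 7) · 2^{1 − 21} = 4272048 · 1/1048576 = 267003/65536.
Numerically: E[X] ≈ 4.074142.

E[X] = C(33,7)·2^(1−C(7,2)) = 267003/65536 ≈ 4.074142.


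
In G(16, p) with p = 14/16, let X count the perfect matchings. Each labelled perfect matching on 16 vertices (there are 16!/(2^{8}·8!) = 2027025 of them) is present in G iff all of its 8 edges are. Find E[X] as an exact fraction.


K_16 has 16!/(2^{8}·8!) = 2027025 labelled perfect matchings.
For each such perfect matching H, let X_H = 1 if all 8 edges of H are present in G. Then P[X_H = 1] = p^{8} = (7/8)^{8} = 5764801/16777216.
Summing the indicators: E[X] = Σ_H E[X_H] = 2027025 · p^{8} = 2027025 · 5764801/16777216 = 11685395747025/16777216.
Numerically: E[X] ≈ 6.97e+05.

E[X] = 2027025 · (7/8)^{8} = 11685395747025/16777216 ≈ 6.97e+05.


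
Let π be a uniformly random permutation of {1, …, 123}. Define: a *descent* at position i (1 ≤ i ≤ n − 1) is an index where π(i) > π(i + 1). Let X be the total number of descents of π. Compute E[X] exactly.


Write X = Σ X_I over i = 1, …, 122, with X_I the indicator of one descent.
There are 122 indicators.
For each fixed i, the pair (π(i), π(i+1)) is a uniformly random ordered pair of distinct values from {1, …, 123}; by symmetry P[π(i) > π(i+1)] = 1/2.
By linearity: E[X] = 122 · (1/2) = (123 − 1) · (1/2) = 61 ≈ 61.000000.

E[X] = 61 = 61.000000.


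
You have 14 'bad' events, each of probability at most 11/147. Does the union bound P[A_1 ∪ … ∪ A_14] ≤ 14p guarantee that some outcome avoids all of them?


Union bound: P[∪_{i=1}^{14} A_i] ≤ Σ_i P[A_i] ≤ 14·p = 14·(11/147) = 22/21.
Numerically: 22/21 ≈ 1.0476190.
Is 22/21 < 1? NO.
Since the bound 22/21 is ≥ 1, the union bound is uninformative here; it does NOT by itself certify existence.

14·p = 22/21 ≈ 1.0476190; existence NOT certified by the union bound.


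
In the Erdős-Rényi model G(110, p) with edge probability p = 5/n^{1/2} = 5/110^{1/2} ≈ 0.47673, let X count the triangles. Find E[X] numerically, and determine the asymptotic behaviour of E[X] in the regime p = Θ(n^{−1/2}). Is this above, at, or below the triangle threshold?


Number of potential triangles: C(110, 3) = 215820.
Each occurs with probability p³ ≈ (0.47673)³ ≈ 1.0834802e-01.
By linearity: E[X] = C(110, 3)·p³ ≈ 215820 · 1.0834802e-01 ≈ 23383.67000.
Since α = 1/2 < 1, p = c/n^{1/2} ≫ 1/n is above the triangle threshold p ~ 1/n. Asymptotically E[X] ~ (c³/6)·n^{3(1−α)} = (5³/6)·n^{1.5} → ∞; triangles are abundant w.h.p.

E[X] ≈ 23383.67000; in regime p = Θ(1/n^{1/2}) E[X] diverges (above the triangle threshold p ~ 1/n).


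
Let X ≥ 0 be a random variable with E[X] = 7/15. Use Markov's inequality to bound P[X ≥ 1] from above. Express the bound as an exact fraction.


μ = E[X] = 7/15, a = 1.
Markov: P[X ≥ 1] ≤ μ/a = (7/15)/1 = 7/15.
Numerically: ≈ 0.46667.
(Since a = 1 > μ = 0.46667, the bound 7/15 is < 1 and informative.)

P[X ≥ 1] ≤ 7/15 ≈ 0.46667.


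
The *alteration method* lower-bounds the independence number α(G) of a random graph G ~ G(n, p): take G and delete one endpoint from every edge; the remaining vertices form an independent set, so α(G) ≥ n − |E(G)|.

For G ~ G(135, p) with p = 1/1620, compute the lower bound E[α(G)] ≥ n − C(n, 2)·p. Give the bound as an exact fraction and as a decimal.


E[|E(G)|] = C(135, 2)·p = 9045 · (1/1620) = 67/12.
E[α(G)] ≥ n − E[|E(G)|] = 135 − 67/12 = 1553/12.
Numerically: ≈ 129.417.
(This is only a lower bound; the true E[α(G)] may be larger.)

E[α(G)] ≥ 1553/12 ≈ 129.417.


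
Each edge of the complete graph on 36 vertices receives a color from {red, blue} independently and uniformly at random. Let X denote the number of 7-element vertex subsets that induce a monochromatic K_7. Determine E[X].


Let X = Σ_S X_S over the C(36, 7) = 8347680 subsets S of size 7, where X_S = 1 if the K_7 on S is monochromatic.
For a fixed S, the K_7 on S has C(7, 2) = 21 edges. P[all 21 edges red] = (1/2)^21, and likewise for blue, so P[monochromatic] = 2·(1/2)^21 = 2^{1 − 21} = 1/1048576.
By linearity: E[X] = C(36, 7) · 2^{1 − 21} = 8347680 · 1/1048576 = 260865/32768.
Numerically: E[X] ≈ 7.961.

E[X] = C(36,7)·2^(1−C(7,2)) = 260865/32768 ≈ 7.961.


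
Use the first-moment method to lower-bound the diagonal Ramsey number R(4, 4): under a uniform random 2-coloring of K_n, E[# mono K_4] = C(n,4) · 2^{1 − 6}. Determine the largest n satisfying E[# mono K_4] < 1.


We need C(n, 4) · 2^{1 − 6} < 1, i.e. C(n, 4) < 2^{6 − 1} = 32.
Check values of n near the boundary:
  n = 4: C(4, 4) = 1; 1 < 32? YES
  n = 5: C(5, 4) = 5; 5 < 32? YES
  n = 6: C(6, 4) = 15; 15 < 32? YES
  n = 7: C(7, 4) = 35; 35 < 32? NO
  n = 8: C(8, 4) = 70; 70 < 32? NO
  n = 9: C(9, 4) = 126; 126 < 32? NO
The largest n with C(n, 4) < 32 is n = 6 (where E[X] = 15/32 ≈ 0.4688). Hence R(4, 4) > 6, i.e. R(4, 4) ≥ 7.

Largest n = 6; hence R(4, 4) > 6.


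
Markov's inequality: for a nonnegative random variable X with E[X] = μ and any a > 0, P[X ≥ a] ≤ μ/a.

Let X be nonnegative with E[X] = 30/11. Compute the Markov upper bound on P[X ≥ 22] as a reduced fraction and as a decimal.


μ = E[X] = 30/11, a = 22.
Markov: P[X ≥ 22] ≤ μ/a = (30/11)/22 = 15/121.
Numerically: ≈ 0.124.
(Since a = 22 > μ = 2.727, the bound 15/121 is < 1 and informative.)

P[X ≥ 22] ≤ 15/121 ≈ 0.124.


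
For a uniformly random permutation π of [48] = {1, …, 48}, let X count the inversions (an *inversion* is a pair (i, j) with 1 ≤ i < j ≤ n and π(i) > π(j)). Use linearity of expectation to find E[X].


Write X = Σ X_I over the C(48, 2) = 1128 pairs i < j, with X_I the indicator of one inversion.
There are 1128 indicators.
For each fixed pair i < j, the values π(i) and π(j) are two distinct elements of {1, …, 48} in uniformly random order; by symmetry P[π(i) > π(j)] = 1/2.
By linearity: E[X] = 1128 · (1/2) = C(48, 2) · (1/2) = 1128/2 = 564 ≈ 564.000.

E[X] = 564 = 564.000.


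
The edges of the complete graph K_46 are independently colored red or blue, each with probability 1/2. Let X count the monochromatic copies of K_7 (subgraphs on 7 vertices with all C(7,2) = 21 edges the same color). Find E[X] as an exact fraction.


Let X = Σ_S X_S over the C(46, 7) = 53524680 subsets S of size 7, where X_S = 1 if the K_7 on S is monochromatic.
For a fixed S, the K_7 on S has C(7, 2) = 21 edges. P[all 21 edges red] = (1/2)^21, and likewise for blue, so P[monochromatic] = 2·(1/2)^21 = 2^{1 − 21} = 1/1048576.
By linearity: E[X] = C(46, 7) · 2^{1 − 21} = 53524680 · 1/1048576 = 6690585/131072.
Numerically: E[X] ≈ 51.045113.

E[X] = C(46,7)·2^(1−C(7,2)) = 6690585/131072 ≈ 51.045113.


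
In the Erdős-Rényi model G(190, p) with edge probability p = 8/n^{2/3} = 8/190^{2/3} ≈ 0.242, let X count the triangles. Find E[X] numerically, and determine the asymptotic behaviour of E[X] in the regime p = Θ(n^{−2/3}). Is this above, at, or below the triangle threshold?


Number of potential triangles: C(190, 3) = 1125180.
Each occurs with probability p³ ≈ (0.242)³ ≈ 1.41828e-02.
By linearity: E[X] = C(190, 3)·p³ ≈ 1125180 · 1.41828e-02 ≈ 15958.232.
Since α = 2/3 < 1, p = c/n^{2/3} ≫ 1/n is above the triangle threshold p ~ 1/n. Asymptotically E[X] ~ (c³/6)·n^{3(1−α)} = (8³/6)·n^{1} → ∞; triangles are abundant w.h.p.

E[X] ≈ 15958.232; in regime p = Θ(1/n^{2/3}) E[X] diverges (above the triangle threshold p ~ 1/n).


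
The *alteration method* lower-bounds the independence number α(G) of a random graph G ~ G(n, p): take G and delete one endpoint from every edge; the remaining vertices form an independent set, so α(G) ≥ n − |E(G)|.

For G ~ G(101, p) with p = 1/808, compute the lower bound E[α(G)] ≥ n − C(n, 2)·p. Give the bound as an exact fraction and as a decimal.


E[|E(G)|] = C(101, 2)·p = 5050 · (1/808) = 25/4.
E[α(G)] ≥ n − E[|E(G)|] = 101 − 25/4 = 379/4.
Numerically: ≈ 94.75000.
(This is only a lower bound; the true E[α(G)] may be larger.)

E[α(G)] ≥ 379/4 ≈ 94.75000.


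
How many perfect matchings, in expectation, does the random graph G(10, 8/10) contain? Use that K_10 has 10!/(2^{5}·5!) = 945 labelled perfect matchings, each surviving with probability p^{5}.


K_10 has 10!/(2^{5}·5!) = 945 labelled perfect matchings.
For each such perfect matching H, let X_H = 1 if all 5 edges of H are present in G. Then P[X_H = 1] = p^{5} = (4/5)^{5} = 1024/3125.
Summing the indicators: E[X] = Σ_H E[X_H] = 945 · p^{5} = 945 · 1024/3125 = 193536/625.
Numerically: E[X] ≈ 309.66.

E[X] = 945 · (4/5)^{5} = 193536/625 ≈ 309.66.


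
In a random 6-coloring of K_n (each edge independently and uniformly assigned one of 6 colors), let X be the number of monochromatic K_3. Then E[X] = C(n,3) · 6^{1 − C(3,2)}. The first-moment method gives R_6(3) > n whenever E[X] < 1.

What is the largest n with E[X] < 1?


We need C(n, 3) · 6^{1 − 3} < 1, i.e. C(n, 3) < 6^{3 − 1} = 36.
Check values of n near the boundary:
  n = 3: C(3, 3) = 1; 1 < 36? YES
  n = 4: C(4, 3) = 4; 4 < 36? YES
  n = 5: C(5, 3) = 10; 10 < 36? YES
  n = 6: C(6, 3) = 20; 20 < 36? YES
  n = 7: C(7, 3) = 35; 35 < 36? YES
  n = 8: C(8, 3) = 56; 56 < 36? NO
  n = 9: C(9, 3) = 84; 84 < 36? NO
The largest n with C(n, 3) < 36 is n = 7 (where E[X] = 35/36 ≈ 0.972). Hence R_6(3) > 7, i.e. R_6(3) ≥ 8.

Largest n = 7; hence R_6(3) > 7.


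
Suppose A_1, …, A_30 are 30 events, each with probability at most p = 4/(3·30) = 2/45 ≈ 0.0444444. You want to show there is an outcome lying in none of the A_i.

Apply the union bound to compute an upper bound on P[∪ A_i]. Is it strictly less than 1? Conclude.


Union bound: P[∪_{i=1}^{30} A_i] ≤ Σ_i P[A_i] ≤ 30·p = 30·(2/45) = 4/3.
Numerically: 4/3 ≈ 1.3333333.
Is 4/3 < 1? NO.
Since the bound 4/3 is ≥ 1, the union bound is uninformative here; it does NOT by itself certify existence.

30·p = 4/3 ≈ 1.3333333; existence NOT certified by the union bound.


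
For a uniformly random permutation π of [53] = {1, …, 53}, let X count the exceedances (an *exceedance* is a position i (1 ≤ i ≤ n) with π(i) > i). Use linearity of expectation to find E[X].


Write X = Σ_{i=1}^{53} X_i, where X_i = 1_{π(i) > i}.
For each fixed i, π(i) is uniform over {1, …, 53} (marginal of a uniform permutation), so P[π(i) > i] = (n − i)/n. Summing: Σ_{i=1}^{53} (n − i)/n = (0 + 1 + … + 52)/53 = 53(53 − 1)/(2·53) = (53 − 1)/2.
Hence E[X] = Σ_{i=1}^{53} (53 − i)/53 = 26 ≈ 26.000000.

E[X] = 26 = 26.000000.


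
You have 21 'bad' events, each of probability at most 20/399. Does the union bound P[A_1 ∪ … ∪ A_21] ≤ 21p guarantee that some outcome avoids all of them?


Union bound: P[∪_{i=1}^{21} A_i] ≤ Σ_i P[A_i] ≤ 21·p = 21·(20/399) = 20/19.
Numerically: 20/19 ≈ 1.052632.
Is 20/19 < 1? NO.
Since the bound 20/19 is ≥ 1, the union bound is uninformative here; it does NOT by itself certify existence.

21·p = 20/19 ≈ 1.052632; existence NOT certified by the union bound.


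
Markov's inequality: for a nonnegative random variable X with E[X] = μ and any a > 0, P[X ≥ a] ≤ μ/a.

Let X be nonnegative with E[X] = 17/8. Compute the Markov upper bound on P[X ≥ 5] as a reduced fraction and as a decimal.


μ = E[X] = 17/8, a = 5.
Markov: P[X ≥ 5] ≤ μ/a = (17/8)/5 = 17/40.
Numerically: ≈ 0.425000.
(Since a = 5 > μ = 2.125000, the bound 17/40 is < 1 and informative.)

P[X ≥ 5] ≤ 17/40 ≈ 0.425000.


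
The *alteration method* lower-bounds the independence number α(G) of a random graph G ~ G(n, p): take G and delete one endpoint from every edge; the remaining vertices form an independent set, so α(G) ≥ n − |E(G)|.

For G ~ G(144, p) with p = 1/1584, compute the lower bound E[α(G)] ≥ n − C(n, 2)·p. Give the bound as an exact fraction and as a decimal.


E[|E(G)|] = C(144, 2)·p = 10296 · (1/1584) = 13/2.
E[α(G)] ≥ n − E[|E(G)|] = 144 − 13/2 = 275/2.
Numerically: ≈ 137.500000.
(This is only a lower bound; the true E[α(G)] may be larger.)

E[α(G)] ≥ 275/2 ≈ 137.500000.


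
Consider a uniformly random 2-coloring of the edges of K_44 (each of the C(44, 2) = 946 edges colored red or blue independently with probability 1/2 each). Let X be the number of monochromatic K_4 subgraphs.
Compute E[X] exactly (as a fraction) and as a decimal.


Let X = Σ_S X_S over the C(44, 4) = 135751 subsets S of size 4, where X_S = 1 if the K_4 on S is monochromatic.
For a fixed S, the K_4 on S has C(4, 2) = 6 edges. P[all 6 edges red] = (1/2)^6, and likewise for blue, so P[monochromatic] = 2·(1/2)^6 = 2^{1 − 6} = 1/32.
By linearity of expectation: E[X] = C(44, 4) · 2^{1 − 6} = 135751 · 1/32 = 135751/32.
Numerically: E[X] ≈ 4242.2188.

E[X] = C(44,4)·2^(1−C(4,2)) = 135751/32 ≈ 4242.2188.


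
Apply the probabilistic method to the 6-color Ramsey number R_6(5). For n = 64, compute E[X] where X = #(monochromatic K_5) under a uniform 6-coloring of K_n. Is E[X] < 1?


E[X] = C(64, 5) · 6^{1 − 10} = 7624512 · 6^{−9} = 7624512/10077696.
As a reduced fraction: E[X] = 13237/17496 ≈ 0.75657.
Is E[X] < 1? YES.
Since E[X] < 1, there exists a 6-coloring of K_{64} with no monochromatic K_5; hence R_6(5) > 64.

E[X] = 13237/17496 ≈ 0.75657; E[X] < 1, so R_6(5) > 64.


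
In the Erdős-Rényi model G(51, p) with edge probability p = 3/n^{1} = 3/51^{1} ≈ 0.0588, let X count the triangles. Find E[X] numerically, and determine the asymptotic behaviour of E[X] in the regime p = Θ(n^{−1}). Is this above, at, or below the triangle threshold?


Number of potential triangles: C(51, 3) = 20825.
Each occurs with probability p³ ≈ (0.0588)³ ≈ 2.03542e-04.
By linearity: E[X] = C(51, 3)·p³ ≈ 20825 · 2.03542e-04 ≈ 4.239.
Here α = 1, so p = 3/n is exactly at the triangle threshold p ~ 1/n. Asymptotically E[X] → c³/6 = 3³/6 = 9/2 ≈ 4.500, a bounded constant. In this regime the triangle count is asymptotically Poisson(c³/6).

E[X] ≈ 4.239; in regime p = Θ(1/n^{1}) E[X] stays bounded (at the triangle threshold p ~ 1/n).


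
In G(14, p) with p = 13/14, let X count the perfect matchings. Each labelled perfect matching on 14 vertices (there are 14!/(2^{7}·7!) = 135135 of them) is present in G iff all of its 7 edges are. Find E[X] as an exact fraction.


K_14 has 14!/(2^{7}·7!) = 135135 labelled perfect matchings.
For each such perfect matching H, let X_H = 1 if all 7 edges of H are present in G. Then P[X_H = 1] = p^{7} = (13/14)^{7} = 62748517/105413504.
By linearity: E[X] = Σ_H E[X_H] = 135135 · p^{7} = 135135 · 62748517/105413504 = 1211360120685/15059072.
Numerically: E[X] ≈ 80441.

E[X] = 135135 · (13/14)^{7} = 1211360120685/15059072 ≈ 80441.


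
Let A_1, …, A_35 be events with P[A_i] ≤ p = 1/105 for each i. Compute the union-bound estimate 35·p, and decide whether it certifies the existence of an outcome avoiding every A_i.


Union bound: P[∪_{i=1}^{35} A_i] ≤ Σ_i P[A_i] ≤ 35·p = 35·(1/105) = 1/3.
Numerically: 1/3 ≈ 0.333333.
Is 1/3 < 1? YES.
Since P[∪ A_i] ≤ 1/3 < 1, the complement has P[∩ A_i^c] ≥ 1 − 1/3 = 2/3 > 0, so some outcome avoids every A_i.

35·p = 1/3 ≈ 0.333333; existence CERTIFIED by the union bound.


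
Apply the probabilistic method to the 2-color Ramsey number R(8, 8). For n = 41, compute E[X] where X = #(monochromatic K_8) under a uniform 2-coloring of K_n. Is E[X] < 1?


E[X] = C(41, 8) · 2^{1 − 28} = 95548245 · 2^{−27} = 95548245/134217728.
As a reduced fraction: E[X] = 95548245/134217728 ≈ 0.712.
Is E[X] < 1? YES.
Since E[X] < 1, there exists a 2-coloring of K_{41} with no monochromatic K_8; hence R(8, 8) > 41.

E[X] = 95548245/134217728 ≈ 0.712; E[X] < 1, so R(8, 8) > 41.


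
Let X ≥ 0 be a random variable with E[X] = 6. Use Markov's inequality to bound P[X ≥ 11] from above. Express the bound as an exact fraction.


μ = E[X] = 6, a = 11.
Markov: P[X ≥ 11] ≤ μ/a = (6)/11 = 6/11.
Numerically: ≈ 0.5455.
(Since a = 11 > μ = 6.0000, the bound 6/11 is < 1 and informative.)

P[X ≥ 11] ≤ 6/11 ≈ 0.5455.


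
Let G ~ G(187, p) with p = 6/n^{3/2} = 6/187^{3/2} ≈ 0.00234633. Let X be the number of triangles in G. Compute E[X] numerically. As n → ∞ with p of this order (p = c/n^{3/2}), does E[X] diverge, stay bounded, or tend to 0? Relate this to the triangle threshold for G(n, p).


Number of potential triangles: C(187, 3) = 1072445.
Each occurs with probability p³ ≈ (0.00234633)³ ≈ 1.29171446e-08.
By linearity: E[X] = C(187, 3)·p³ ≈ 1072445 · 1.29171446e-08 ≈ 0.013853.
Since α = 3/2 > 1, p = c/n^{3/2} = o(1/n) is below the triangle threshold p ~ 1/n. Asymptotically E[X] ~ (c³/6)·n^{3(1−α)} = (6³/6)·n^{-1.5} → 0, so by Markov's inequality G has no triangles w.h.p.

E[X] ≈ 0.013853; in regime p = Θ(1/n^{3/2}) E[X] tends to 0 (below the triangle threshold p ~ 1/n).


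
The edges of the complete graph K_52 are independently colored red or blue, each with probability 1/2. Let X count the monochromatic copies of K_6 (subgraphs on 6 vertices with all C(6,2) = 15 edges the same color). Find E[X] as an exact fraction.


Let X = Σ_S X_S over the C(52, 6) = 20358520 subsets S of size 6, where X_S = 1 if the K_6 on S is monochromatic.
For a fixed S, the K_6 on S has C(6, 2) = 15 edges. P[all 15 edges red] = (1/2)^15, and likewise for blue, so P[monochromatic] = 2·(1/2)^15 = 2^{1 − 15} = 1/16384.
Summing: E[X] = C(52, 6) · 2^{1 − 15} = 20358520 · 1/16384 = 2544815/2048.
Numerically: E[X] ≈ 1242.585449.

E[X] = C(52,6)·2^(1−C(6,2)) = 2544815/2048 ≈ 1242.585449.


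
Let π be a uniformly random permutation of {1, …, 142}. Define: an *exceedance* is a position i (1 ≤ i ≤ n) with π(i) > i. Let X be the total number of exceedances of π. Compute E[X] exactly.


Write X = Σ_{i=1}^{142} X_i, where X_i = 1_{π(i) > i}.
For each fixed i, π(i) is uniform over {1, …, 142} (marginal of a uniform permutation), so P[π(i) > i] = (n − i)/n. Summing: Σ_{i=1}^{142} (n − i)/n = (0 + 1 + … + 141)/142 = 142(142 − 1)/(2·142) = (142 − 1)/2.
Hence E[X] = Σ_{i=1}^{142} (142 − i)/142 = 141/2 ≈ 70.5000.

E[X] = 141/2 = 70.5000.


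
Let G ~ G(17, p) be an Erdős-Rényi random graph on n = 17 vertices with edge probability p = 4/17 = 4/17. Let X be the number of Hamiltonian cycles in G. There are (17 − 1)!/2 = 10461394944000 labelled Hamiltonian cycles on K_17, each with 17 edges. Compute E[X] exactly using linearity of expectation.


K_17 has (17 − 1)!/2 = 10461394944000 labelled Hamiltonian cycles.
For each such Hamiltonian cycle H, let X_H = 1 if all 17 edges of H are present in G. Then P[X_H = 1] = p^{17} = (4/17)^{17} = 17179869184/827240261886336764177.
By linearity: E[X] = Σ_H E[X_H] = 10461394944000 · p^{17} = 10461394944000 · 17179869184/827240261886336764177 = 179725396620079005696000/827240261886336764177.
Numerically: E[X] ≈ 217.

E[X] = 10461394944000 · (4/17)^{17} = 179725396620079005696000/827240261886336764177 ≈ 217.


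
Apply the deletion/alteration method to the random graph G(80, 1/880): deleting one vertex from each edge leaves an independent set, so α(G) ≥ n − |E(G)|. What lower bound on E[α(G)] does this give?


E[|E(G)|] = C(80, 2)·p = 3160 · (1/880) = 79/22.
E[α(G)] ≥ n − E[|E(G)|] = 80 − 79/22 = 1681/22.
Numerically: ≈ 76.40909.
(This is only a lower bound; the true E[α(G)] may be larger.)

E[α(G)] ≥ 1681/22 ≈ 76.40909.


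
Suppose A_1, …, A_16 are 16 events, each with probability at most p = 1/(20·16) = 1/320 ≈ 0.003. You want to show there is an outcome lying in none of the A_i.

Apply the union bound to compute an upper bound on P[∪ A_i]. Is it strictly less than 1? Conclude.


Union bound: P[∪_{i=1}^{16} A_i] ≤ Σ_i P[A_i] ≤ 16·p = 16·(1/320) = 1/20.
Numerically: 1/20 ≈ 0.050.
Is 1/20 < 1? YES.
Since P[∪ A_i] ≤ 1/20 < 1, the complement has P[∩ A_i^c] ≥ 1 − 1/20 = 19/20 > 0, so some outcome avoids every A_i.

16·p = 1/20 ≈ 0.050; existence CERTIFIED by the union bound.


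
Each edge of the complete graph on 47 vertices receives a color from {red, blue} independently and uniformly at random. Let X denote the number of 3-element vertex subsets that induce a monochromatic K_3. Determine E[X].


Let X = Σ_S X_S over the C(47, 3) = 16215 subsets S of size 3, where X_S = 1 if the K_3 on S is monochromatic.
For a fixed S, the K_3 on S has C(3, 2) = 3 edges. P[all 3 edges red] = (1/2)^3, and likewise for blue, so P[monochromatic] = 2·(1/2)^3 = 2^{1 − 3} = 1/4.
Summing: E[X] = C(47, 3) · 2^{1 − 3} = 16215 · 1/4 = 16215/4.
Numerically: E[X] ≈ 4053.75000.

E[X] = C(47,3)·2^(1−C(3,2)) = 16215/4 ≈ 4053.75000.


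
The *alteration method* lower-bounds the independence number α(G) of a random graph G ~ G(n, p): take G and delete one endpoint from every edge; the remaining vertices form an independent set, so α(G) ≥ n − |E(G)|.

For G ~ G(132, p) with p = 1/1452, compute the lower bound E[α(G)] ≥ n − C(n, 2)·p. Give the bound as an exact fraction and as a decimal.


E[|E(G)|] = C(132, 2)·p = 8646 · (1/1452) = 131/22.
E[α(G)] ≥ n − E[|E(G)|] = 132 − 131/22 = 2773/22.
Numerically: ≈ 126.0455.
(This is only a lower bound; the true E[α(G)] may be larger.)

E[α(G)] ≥ 2773/22 ≈ 126.0455.


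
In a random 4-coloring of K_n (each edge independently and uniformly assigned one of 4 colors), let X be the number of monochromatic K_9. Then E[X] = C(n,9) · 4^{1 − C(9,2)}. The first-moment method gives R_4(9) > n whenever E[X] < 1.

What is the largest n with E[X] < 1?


We need C(n, 9) · 4^{1 − 36} < 1, i.e. C(n, 9) < 4^{36 − 1} = 1180591620717411303424.
Check values of n near the boundary:
  n = 913: C(913, 9) = 1167605542753639808390; 1167605542753639808390 < 1180591620717411303424? YES
  n = 914: C(914, 9) = 1179217089587653905932; 1179217089587653905932 < 1180591620717411303424? YES
  n = 915: C(915, 9) = 1190931166636537885130; 1190931166636537885130 < 1180591620717411303424? NO
  n = 916: C(916, 9) = 1202748565202942340440; 1202748565202942340440 < 1180591620717411303424? NO
The largest n with C(n, 9) < 1180591620717411303424 is n = 914 (where E[X] = 294804272396913476483/295147905179352825856 ≈ 0.9988). Hence R_4(9) > 914, i.e. R_4(9) ≥ 915.

Largest n = 914; hence R_4(9) > 914.


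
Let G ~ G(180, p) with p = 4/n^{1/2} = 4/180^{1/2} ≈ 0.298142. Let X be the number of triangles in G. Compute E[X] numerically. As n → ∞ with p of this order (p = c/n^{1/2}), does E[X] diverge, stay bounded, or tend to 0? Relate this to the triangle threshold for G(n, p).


Number of potential triangles: C(180, 3) = 955860.
Each occurs with probability p³ ≈ (0.298142)³ ≈ 2.65015464e-02.
By linearity: E[X] = C(180, 3)·p³ ≈ 955860 · 2.65015464e-02 ≈ 25331.768142.
Since α = 1/2 < 1, p = c/n^{1/2} ≫ 1/n is above the triangle threshold p ~ 1/n. Asymptotically E[X] ~ (c³/6)·n^{3(1−α)} = (4³/6)·n^{1.5} → ∞; triangles are abundant w.h.p.

E[X] ≈ 25331.768142; in regime p = Θ(1/n^{1/2}) E[X] diverges (above the triangle threshold p ~ 1/n).


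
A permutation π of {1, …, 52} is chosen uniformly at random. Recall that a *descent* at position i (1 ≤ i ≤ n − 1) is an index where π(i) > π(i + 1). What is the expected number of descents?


Write X = Σ X_I over i = 1, …, 51, with X_I the indicator of one descent.
There are 51 indicators.
For each fixed i, the pair (π(i), π(i+1)) is a uniformly random ordered pair of distinct values from {1, …, 52}; by symmetry P[π(i) > π(i+1)] = 1/2.
By linearity: E[X] = 51 · (1/2) = (52 − 1) · (1/2) = 51/2 ≈ 25.5000.

E[X] = 51/2 = 25.5000.


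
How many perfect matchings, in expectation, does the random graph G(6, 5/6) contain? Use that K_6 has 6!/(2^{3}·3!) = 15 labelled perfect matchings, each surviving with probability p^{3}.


K_6 has 6!/(2^{3}·3!) = 15 labelled perfect matchings.
For each such perfect matching H, let X_H = 1 if all 3 edges of H are present in G. Then P[X_H = 1] = p^{3} = (5/6)^{3} = 125/216.
By linearity: E[X] = Σ_H E[X_H] = 15 · p^{3} = 15 · 125/216 = 625/72.
Numerically: E[X] ≈ 8.6806.

E[X] = 15 · (5/6)^{3} = 625/72 ≈ 8.6806.


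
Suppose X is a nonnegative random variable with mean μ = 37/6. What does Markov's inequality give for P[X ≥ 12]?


μ = E[X] = 37/6, a = 12.
Markov: P[X ≥ 12] ≤ μ/a = (37/6)/12 = 37/72.
Numerically: ≈ 0.514.
(Since a = 12 > μ = 6.167, the bound 37/72 is < 1 and informative.)

P[X ≥ 12] ≤ 37/72 ≈ 0.514.


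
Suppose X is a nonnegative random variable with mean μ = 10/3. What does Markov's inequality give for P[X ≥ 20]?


μ = E[X] = 10/3, a = 20.
Markov: P[X ≥ 20] ≤ μ/a = (10/3)/20 = 1/6.
Numerically: ≈ 0.1667.
(Since a = 20 > μ = 3.3333, the bound 1/6 is < 1 and informative.)

P[X ≥ 20] ≤ 1/6 ≈ 0.1667.


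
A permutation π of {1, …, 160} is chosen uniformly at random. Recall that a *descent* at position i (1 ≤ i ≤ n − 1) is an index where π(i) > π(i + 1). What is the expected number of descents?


Write X = Σ X_I over i = 1, …, 159, with X_I the indicator of one descent.
There are 159 indicators.
For each fixed i, the pair (π(i), π(i+1)) is a uniformly random ordered pair of distinct values from {1, …, 160}; by symmetry P[π(i) > π(i+1)] = 1/2.
By linearity: E[X] = 159 · (1/2) = (160 − 1) · (1/2) = 159/2 ≈ 79.500000.

E[X] = 159/2 = 79.500000.


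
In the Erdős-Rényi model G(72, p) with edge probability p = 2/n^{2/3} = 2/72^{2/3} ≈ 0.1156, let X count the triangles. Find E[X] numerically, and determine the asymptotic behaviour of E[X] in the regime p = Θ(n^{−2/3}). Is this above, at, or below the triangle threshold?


Number of potential triangles: C(72, 3) = 59640.
Each occurs with probability p³ ≈ (0.1156)³ ≈ 1.543210e-03.
By linearity: E[X] = C(72, 3)·p³ ≈ 59640 · 1.543210e-03 ≈ 92.0370.
Since α = 2/3 < 1, p = c/n^{2/3} ≫ 1/n is above the triangle threshold p ~ 1/n. Asymptotically E[X] ~ (c³/6)·n^{3(1−α)} = (2³/6)·n^{1} → ∞; triangles are abundant w.h.p.

E[X] ≈ 92.0370; in regime p = Θ(1/n^{2/3}) E[X] diverges (above the triangle threshold p ~ 1/n).


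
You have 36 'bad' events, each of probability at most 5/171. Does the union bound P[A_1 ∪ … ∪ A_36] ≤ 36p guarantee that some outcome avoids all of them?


Union bound: P[∪_{i=1}^{36} A_i] ≤ Σ_i P[A_i] ≤ 36·p = 36·(5/171) = 20/19.
Numerically: 20/19 ≈ 1.0526.
Is 20/19 < 1? NO.
Since the bound 20/19 is ≥ 1, the union bound is uninformative here; it does NOT by itself certify existence.

36·p = 20/19 ≈ 1.0526; existence NOT certified by the union bound.


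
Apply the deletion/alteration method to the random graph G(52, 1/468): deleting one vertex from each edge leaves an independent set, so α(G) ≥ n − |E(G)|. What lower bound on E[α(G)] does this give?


E[|E(G)|] = C(52, 2)·p = 1326 · (1/468) = 17/6.
E[α(G)] ≥ n − E[|E(G)|] = 52 − 17/6 = 295/6.
Numerically: ≈ 49.1667.
(This is only a lower bound; the true E[α(G)] may be larger.)

E[α(G)] ≥ 295/6 ≈ 49.1667.


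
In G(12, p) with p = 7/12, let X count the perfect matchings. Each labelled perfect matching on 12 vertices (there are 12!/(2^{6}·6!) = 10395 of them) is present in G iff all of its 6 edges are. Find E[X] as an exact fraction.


K_12 has 12!/(2^{6}·6!) = 10395 labelled perfect matchings.
For each such perfect matching H, let X_H = 1 if all 6 edges of H are present in G. Then P[X_H = 1] = p^{6} = (7/12)^{6} = 117649/2985984.
By linearity: E[X] = Σ_H E[X_H] = 10395 · p^{6} = 10395 · 117649/2985984 = 45294865/110592.
Numerically: E[X] ≈ 409.6.

E[X] = 10395 · (7/12)^{6} = 45294865/110592 ≈ 409.6.
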